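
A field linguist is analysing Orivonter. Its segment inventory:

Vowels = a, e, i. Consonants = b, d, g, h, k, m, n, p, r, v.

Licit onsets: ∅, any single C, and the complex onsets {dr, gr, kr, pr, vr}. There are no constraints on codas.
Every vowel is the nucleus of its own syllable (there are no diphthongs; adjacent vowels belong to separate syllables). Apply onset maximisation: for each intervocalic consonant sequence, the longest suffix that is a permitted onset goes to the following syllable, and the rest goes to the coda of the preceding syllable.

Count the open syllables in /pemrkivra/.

Vowels present: e, i, a; each is a nucleus, giving 3 syllables.
σ1/σ2 boundary: /mrk/ — longest licit onset from the right is /k/, leaving /mr/ as coda.
σ2/σ3 boundary: /vr/ is a licit onset in full, so it all attaches to the next syllable.
So the parse is pemr.ki.vra.
Classifying each syllable: /pemr/ (closed), /ki/ (open), /vra/ (open).
Open syllables: 2.

2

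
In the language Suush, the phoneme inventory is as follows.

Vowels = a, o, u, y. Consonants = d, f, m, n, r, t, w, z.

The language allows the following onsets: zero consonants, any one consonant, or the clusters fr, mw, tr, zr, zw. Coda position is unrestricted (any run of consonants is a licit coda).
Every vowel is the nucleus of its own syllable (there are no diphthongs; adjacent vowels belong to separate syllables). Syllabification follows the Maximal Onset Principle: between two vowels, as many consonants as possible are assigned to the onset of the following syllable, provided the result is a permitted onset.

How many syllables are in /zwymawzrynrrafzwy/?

5

The vowels are y, a, y, a, y — 5 nuclei, so 5 syllables.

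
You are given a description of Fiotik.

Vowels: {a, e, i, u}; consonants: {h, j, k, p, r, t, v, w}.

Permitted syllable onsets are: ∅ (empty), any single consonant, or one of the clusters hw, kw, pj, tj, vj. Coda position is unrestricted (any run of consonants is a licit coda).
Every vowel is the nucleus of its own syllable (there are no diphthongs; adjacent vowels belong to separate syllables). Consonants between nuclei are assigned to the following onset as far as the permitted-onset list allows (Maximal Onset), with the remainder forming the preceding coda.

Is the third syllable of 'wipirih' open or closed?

closed

Vowels present: i, i, i; each is a nucleus, giving 3 syllables.
/i…i/ gap (V1→V2): /p/ → onset of the next syllable (single consonants are always licit onsets).
/i…i/ gap (V2→V3): /r/ is a single consonant, so it becomes the next onset.
Syllabification: wi.pi.rih.
Syllable 3 is /rih/ with coda /h/, so it is closed.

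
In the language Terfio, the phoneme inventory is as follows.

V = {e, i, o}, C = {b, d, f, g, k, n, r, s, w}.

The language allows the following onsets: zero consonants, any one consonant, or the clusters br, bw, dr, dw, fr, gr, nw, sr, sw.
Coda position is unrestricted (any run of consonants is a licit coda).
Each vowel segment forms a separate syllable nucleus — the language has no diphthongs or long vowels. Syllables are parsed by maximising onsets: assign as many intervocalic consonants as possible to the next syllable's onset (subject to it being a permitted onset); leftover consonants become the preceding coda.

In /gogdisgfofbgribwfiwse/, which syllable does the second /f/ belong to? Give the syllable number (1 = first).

3

Vowels present: o, i, o, i, i, e; each is a nucleus, giving 6 syllables.
/o…i/ gap (V1→V2): /gd/; trying suffixes from longest down, /d/ is the first permitted one, so coda /g/ | onset /d/.
/i…o/ gap (V2→V3): /sgf/; trying suffixes from longest down, /f/ is the first permitted one, so coda /sg/ | onset /f/.
/o…i/ gap (V3→V4): /fbgr/ — longest licit onset from the right is /gr/, leaving /fb/ as coda.
/i…i/ gap (V4→V5): cluster /bwf/ — the longest permitted-onset suffix is /f/; onset = /f/, preceding coda = /bw/.
/i…e/ gap (V5→V6): /ws/ — longest licit onset from the right is /s/, leaving /w/ as coda.
Result: gog.disg.fofb.gribw.fiw.se.
The second /f/ is in the coda of syllable 3 (/fofb/).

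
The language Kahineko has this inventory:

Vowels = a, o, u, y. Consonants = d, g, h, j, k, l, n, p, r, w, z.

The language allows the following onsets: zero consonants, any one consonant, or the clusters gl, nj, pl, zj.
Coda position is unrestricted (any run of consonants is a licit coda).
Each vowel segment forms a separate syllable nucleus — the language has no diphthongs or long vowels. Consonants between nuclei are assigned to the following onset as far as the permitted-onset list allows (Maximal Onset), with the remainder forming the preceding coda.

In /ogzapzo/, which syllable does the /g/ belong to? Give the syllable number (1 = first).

1

The vowels are o, a, o — 3 nuclei, so 3 syllables.
/o…a/ gap (V1→V2): /gz/ — longest licit onset from the right is /z/, leaving /g/ as coda.
/a…o/ gap (V2→V3): cluster /pz/ — the longest permitted-onset suffix is /z/; onset = /z/, preceding coda = /p/.
Result: og.zap.zo.
The /g/ is in the coda of syllable 1 (/og/).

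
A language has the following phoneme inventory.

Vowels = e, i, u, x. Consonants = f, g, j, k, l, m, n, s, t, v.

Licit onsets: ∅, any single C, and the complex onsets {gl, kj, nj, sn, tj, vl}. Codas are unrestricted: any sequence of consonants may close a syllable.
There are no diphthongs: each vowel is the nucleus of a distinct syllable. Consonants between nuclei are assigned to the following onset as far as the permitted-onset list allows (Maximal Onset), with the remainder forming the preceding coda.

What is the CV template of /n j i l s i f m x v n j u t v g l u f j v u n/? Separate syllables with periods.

CCVC.CVC.CVC.CCVCC.CCVCC.CVC

The vowels are i, i, x, u, u, u — 6 nuclei, so 6 syllables.
σ1/σ2 boundary: /ls/ splits as /l/ + /s/ (/s/ is the longest suffix that is a licit onset).
σ2/σ3 boundary: /fm/; trying suffixes from longest down, /m/ is the first permitted one, so coda /f/ | onset /m/.
σ3/σ4 boundary: /vnj/ — longest licit onset from the right is /nj/, leaving /v/ as coda.
σ4/σ5 boundary: /tvgl/ splits as /tv/ + /gl/ (/gl/ is the longest suffix that is a licit onset).
σ5/σ6 boundary: cluster /fjv/ — the longest permitted-onset suffix is /v/; onset = /v/, preceding coda = /fj/.
So the parse is njil.sif.mxv.njutv.glufj.vun.
Mapping each syllable to C/V: /njil/ → CCVC, /sif/ → CVC, /mxv/ → CVC, /njutv/ → CCVCC, /glufj/ → CCVCC, /vun/ → CVC.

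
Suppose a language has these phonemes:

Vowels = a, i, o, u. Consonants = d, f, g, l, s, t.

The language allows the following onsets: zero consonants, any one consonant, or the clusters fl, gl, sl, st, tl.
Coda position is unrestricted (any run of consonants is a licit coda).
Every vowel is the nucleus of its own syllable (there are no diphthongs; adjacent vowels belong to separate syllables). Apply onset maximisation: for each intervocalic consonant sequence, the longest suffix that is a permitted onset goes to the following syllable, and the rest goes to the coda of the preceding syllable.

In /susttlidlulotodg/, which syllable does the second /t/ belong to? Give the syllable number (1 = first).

2

Vowels present: u, i, u, o, o; each is a nucleus, giving 5 syllables.
V1 /u/ – V2 /i/: cluster /sttl/ — the longest permitted-onset suffix is /tl/; onset = /tl/, preceding coda = /st/.
V2 /i/ – V3 /u/: cluster /dl/ — the longest permitted-onset suffix is /l/; onset = /l/, preceding coda = /d/.
V3 /u/ – V4 /o/: /l/ → onset of the next syllable (single consonants are always licit onsets).
V4 /o/ – V5 /o/: /t/ → onset of the next syllable (single consonants are always licit onsets).
Result: sust.tlid.lu.lo.todg.
The second /t/ is in the onset of syllable 2 (/tlid/).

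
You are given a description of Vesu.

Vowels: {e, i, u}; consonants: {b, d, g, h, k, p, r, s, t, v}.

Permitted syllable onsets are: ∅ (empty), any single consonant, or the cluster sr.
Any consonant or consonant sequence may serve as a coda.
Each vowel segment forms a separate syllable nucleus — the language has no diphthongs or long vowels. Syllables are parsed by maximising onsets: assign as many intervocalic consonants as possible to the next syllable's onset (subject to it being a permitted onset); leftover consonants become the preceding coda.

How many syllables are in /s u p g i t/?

Nuclei (vowels): u, i → 2 syllables.

2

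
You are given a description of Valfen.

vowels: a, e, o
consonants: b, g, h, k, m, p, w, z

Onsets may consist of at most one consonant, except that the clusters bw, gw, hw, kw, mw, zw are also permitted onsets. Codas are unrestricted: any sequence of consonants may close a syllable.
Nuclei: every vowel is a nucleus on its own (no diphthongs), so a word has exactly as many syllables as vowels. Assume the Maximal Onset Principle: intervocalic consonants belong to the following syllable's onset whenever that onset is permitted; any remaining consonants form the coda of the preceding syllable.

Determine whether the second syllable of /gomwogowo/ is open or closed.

open

The vowels are o, o, o, o — 4 nuclei, so 4 syllables.
/o…o/ gap (V1→V2): cluster /mw/ — /mw/ is itself a permitted onset, so the whole cluster goes right; preceding coda = ∅.
/o…o/ gap (V2→V3): /g/ is a single consonant, so it becomes the next onset.
/o…o/ gap (V3→V4): /w/ is a single consonant, so it becomes the next onset.
Result: go.mwo.go.wo.
Syllable 2 is /mwo/; it ends in its nucleus with no coda, so it is open.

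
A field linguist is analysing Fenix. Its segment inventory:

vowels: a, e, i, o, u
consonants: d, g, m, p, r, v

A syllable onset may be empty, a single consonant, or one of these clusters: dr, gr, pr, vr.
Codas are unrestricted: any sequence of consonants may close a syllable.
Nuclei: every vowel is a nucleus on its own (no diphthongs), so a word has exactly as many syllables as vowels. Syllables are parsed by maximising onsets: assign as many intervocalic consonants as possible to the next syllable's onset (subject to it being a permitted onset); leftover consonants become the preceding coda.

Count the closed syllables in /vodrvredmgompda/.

Vowels present: o, e, o, a; each is a nucleus, giving 4 syllables.
σ1/σ2 boundary: cluster /drvr/ — the longest permitted-onset suffix is /vr/; onset = /vr/, preceding coda = /dr/.
σ2/σ3 boundary: /dmg/; trying suffixes from longest down, /g/ is the first permitted one, so coda /dm/ | onset /g/.
σ3/σ4 boundary: cluster /mpd/ — the longest permitted-onset suffix is /d/; onset = /d/, preceding coda = /mp/.
So the parse is vodr.vredm.gomp.da.
Classifying each syllable: /vodr/ (closed), /vredm/ (closed), /gomp/ (closed), /da/ (open).
Closed syllables: 3.

3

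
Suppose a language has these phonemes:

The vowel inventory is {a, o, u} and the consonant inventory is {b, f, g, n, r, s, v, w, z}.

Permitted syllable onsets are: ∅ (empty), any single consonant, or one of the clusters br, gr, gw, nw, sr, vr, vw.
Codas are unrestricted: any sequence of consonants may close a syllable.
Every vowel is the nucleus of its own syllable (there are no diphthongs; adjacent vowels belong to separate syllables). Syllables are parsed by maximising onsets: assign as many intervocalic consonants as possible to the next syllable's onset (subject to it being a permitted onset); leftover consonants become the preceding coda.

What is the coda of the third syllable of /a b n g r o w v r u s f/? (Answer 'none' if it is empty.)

sf

Nuclei (vowels): a, o, u → 3 syllables.
σ1/σ2 boundary: /bngr/ — longest licit onset from the right is /gr/, leaving /bn/ as coda.
σ2/σ3 boundary: /wvr/; trying suffixes from longest down, /vr/ is the first permitted one, so coda /w/ | onset /vr/.
So the parse is abn.grow.vrusf.
Syllable 3 is /vrusf/: onset /vr/, nucleus /u/, coda /sf/.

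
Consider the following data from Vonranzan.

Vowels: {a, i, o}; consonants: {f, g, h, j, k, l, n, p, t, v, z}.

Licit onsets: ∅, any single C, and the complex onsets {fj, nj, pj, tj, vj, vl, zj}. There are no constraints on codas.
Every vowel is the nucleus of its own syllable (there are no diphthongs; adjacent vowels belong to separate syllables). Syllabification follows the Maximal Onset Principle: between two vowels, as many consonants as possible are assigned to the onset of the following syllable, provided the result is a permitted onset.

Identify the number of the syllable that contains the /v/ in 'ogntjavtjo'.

Nuclei (vowels): o, a, o → 3 syllables.
/o…a/ gap (V1→V2): /gntj/ splits as /gn/ + /tj/ (/tj/ is the longest suffix that is a licit onset).
/a…o/ gap (V2→V3): /vtj/ splits as /v/ + /tj/ (/tj/ is the longest suffix that is a licit onset).
Putting it together: ogn.tjav.tjo.
The /v/ is in the coda of syllable 2 (/tjav/).

2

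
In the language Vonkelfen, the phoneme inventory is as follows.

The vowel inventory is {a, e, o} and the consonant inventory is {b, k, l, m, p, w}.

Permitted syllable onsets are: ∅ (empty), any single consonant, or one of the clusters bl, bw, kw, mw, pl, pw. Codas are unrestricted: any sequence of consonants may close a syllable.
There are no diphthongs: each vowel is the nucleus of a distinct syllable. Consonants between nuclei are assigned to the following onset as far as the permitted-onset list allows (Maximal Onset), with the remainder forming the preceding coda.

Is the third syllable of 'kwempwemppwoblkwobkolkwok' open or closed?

Nuclei (vowels): e, e, o, o, o, o → 6 syllables.
Between /e/ (V1) and /e/ (V2): cluster /mpw/ — the longest permitted-onset suffix is /pw/; onset = /pw/, preceding coda = /m/.
Between /e/ (V2) and /o/ (V3): /mppw/ — longest licit onset from the right is /pw/, leaving /mp/ as coda.
Between /o/ (V3) and /o/ (V4): /blkw/ — longest licit onset from the right is /kw/, leaving /bl/ as coda.
Between /o/ (V4) and /o/ (V5): /bk/ splits as /b/ + /k/ (/k/ is the longest suffix that is a licit onset).
Between /o/ (V5) and /o/ (V6): /lkw/; trying suffixes from longest down, /kw/ is the first permitted one, so coda /l/ | onset /kw/.
Syllabification: kwem.pwemp.pwobl.kwob.kol.kwok.
Syllable 3 is /pwobl/ with coda /bl/, so it is closed.

closed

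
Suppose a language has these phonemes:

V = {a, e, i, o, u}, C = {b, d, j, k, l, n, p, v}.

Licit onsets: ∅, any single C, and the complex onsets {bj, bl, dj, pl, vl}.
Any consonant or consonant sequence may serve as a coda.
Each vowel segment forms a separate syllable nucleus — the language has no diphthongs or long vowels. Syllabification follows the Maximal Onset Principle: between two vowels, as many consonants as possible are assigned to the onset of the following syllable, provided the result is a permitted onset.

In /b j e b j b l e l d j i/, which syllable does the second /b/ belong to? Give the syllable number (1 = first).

Vowels present: e, e, i; each is a nucleus, giving 3 syllables.
Between /e/ (V1) and /e/ (V2): cluster /bjbl/ — the longest permitted-onset suffix is /bl/; onset = /bl/, preceding coda = /bj/.
Between /e/ (V2) and /i/ (V3): cluster /ldj/ — the longest permitted-onset suffix is /dj/; onset = /dj/, preceding coda = /l/.
Putting it together: bjebj.blel.dji.
The second /b/ is in the coda of syllable 1 (/bjebj/).

1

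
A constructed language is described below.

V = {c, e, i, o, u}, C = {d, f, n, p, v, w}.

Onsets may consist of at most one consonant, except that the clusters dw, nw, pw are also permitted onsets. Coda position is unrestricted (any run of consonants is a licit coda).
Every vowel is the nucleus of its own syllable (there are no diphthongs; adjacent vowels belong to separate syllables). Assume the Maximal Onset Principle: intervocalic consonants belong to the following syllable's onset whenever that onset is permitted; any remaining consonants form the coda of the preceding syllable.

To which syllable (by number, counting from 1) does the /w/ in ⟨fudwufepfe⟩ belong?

Nuclei (vowels): u, u, e, e → 4 syllables.
Between /u/ (V1) and /u/ (V2): /dw/ is a licit onset in full, so it all attaches to the next syllable.
Between /u/ (V2) and /e/ (V3): /f/ → onset of the next syllable (single consonants are always licit onsets).
Between /e/ (V3) and /e/ (V4): /pf/ splits as /p/ + /f/ (/f/ is the longest suffix that is a licit onset).
So the parse is fu.dwu.fep.fe.
The /w/ is in the onset of syllable 2 (/dwu/).

2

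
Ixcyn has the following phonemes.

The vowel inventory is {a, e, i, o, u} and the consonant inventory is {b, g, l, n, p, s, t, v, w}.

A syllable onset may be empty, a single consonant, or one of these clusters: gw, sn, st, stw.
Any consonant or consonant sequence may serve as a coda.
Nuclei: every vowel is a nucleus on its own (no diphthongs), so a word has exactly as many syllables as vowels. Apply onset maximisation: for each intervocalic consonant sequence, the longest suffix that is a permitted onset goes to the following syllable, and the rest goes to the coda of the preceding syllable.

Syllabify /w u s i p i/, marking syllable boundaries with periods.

The vowels are u, i, i — 3 nuclei, so 3 syllables.
Between /u/ (V1) and /i/ (V2): /s/ → onset of the next syllable (single consonants are always licit onsets).
Between /i/ (V2) and /i/ (V3): just /p/ — single C goes to the following onset.

wu.si.pi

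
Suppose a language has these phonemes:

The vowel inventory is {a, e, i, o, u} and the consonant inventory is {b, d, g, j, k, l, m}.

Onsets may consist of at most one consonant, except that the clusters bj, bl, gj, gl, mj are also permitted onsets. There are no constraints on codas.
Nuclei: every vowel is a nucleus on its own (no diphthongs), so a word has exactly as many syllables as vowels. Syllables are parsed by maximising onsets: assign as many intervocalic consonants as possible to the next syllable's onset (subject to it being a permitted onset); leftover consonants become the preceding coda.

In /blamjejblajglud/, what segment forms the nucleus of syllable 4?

Vowels present: a, e, a, u; each is a nucleus, giving 4 syllables.
The fourth nucleus (vowel 4 from the left) is /u/.

u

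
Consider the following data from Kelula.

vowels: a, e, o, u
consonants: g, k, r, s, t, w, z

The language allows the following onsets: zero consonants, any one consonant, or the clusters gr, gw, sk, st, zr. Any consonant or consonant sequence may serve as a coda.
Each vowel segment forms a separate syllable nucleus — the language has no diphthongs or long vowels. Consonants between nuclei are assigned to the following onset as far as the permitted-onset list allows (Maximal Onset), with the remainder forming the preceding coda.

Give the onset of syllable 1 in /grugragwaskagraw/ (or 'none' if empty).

gr

Nuclei (vowels): u, a, a, a, a → 5 syllables.
/u…a/ gap (V1→V2): /gr/ is a licit onset in full, so it all attaches to the next syllable.
/a…a/ gap (V2→V3): cluster /gw/ — /gw/ is itself a permitted onset, so the whole cluster goes right; preceding coda = ∅.
/a…a/ gap (V3→V4): cluster /sk/ — /sk/ is itself a permitted onset, so the whole cluster goes right; preceding coda = ∅.
/a…a/ gap (V4→V5): /gr/ — entire cluster is a permitted onset → onset /gr/, coda ∅.
Putting it together: gru.gra.gwa.ska.graw.
Syllable 1 is /gru/: onset /gr/, nucleus /u/, coda ∅.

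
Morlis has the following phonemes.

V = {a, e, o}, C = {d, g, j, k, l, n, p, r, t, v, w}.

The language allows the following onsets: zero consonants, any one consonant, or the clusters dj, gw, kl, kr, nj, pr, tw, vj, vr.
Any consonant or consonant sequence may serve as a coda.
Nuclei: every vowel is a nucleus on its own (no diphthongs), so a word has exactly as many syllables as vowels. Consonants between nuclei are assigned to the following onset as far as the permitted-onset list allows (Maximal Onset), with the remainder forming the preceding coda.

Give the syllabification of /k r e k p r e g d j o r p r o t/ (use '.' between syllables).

Vowels present: e, e, o, o; each is a nucleus, giving 4 syllables.
σ1/σ2 boundary: /kpr/; trying suffixes from longest down, /pr/ is the first permitted one, so coda /k/ | onset /pr/.
σ2/σ3 boundary: /gdj/; trying suffixes from longest down, /dj/ is the first permitted one, so coda /g/ | onset /dj/.
σ3/σ4 boundary: /rpr/ — longest licit onset from the right is /pr/, leaving /r/ as coda.

krek.preg.djor.prot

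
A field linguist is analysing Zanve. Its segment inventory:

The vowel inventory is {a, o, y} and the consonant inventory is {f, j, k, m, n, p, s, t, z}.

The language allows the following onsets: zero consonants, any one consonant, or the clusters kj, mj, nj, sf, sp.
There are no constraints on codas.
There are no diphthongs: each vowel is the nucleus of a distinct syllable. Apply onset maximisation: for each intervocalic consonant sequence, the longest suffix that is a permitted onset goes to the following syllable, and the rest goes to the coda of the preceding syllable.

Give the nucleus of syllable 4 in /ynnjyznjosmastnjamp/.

Nuclei (vowels): y, y, o, a, a → 5 syllables.
The fourth nucleus (vowel 4 from the left) is /a/.

a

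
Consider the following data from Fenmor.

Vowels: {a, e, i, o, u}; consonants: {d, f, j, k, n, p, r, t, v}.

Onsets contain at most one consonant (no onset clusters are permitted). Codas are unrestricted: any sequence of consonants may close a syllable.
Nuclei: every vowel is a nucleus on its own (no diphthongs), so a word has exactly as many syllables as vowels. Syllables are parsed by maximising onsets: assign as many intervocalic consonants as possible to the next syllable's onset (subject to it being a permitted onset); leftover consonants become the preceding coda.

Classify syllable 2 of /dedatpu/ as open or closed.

closed

Vowels present: e, a, u; each is a nucleus, giving 3 syllables.
/e…a/ gap (V1→V2): just /d/ — single C goes to the following onset.
/a…u/ gap (V2→V3): /tp/ splits as /t/ + /p/ (/p/ is the longest suffix that is a licit onset).
So the parse is de.dat.pu.
Syllable 2 is /dat/ with coda /t/, so it is closed.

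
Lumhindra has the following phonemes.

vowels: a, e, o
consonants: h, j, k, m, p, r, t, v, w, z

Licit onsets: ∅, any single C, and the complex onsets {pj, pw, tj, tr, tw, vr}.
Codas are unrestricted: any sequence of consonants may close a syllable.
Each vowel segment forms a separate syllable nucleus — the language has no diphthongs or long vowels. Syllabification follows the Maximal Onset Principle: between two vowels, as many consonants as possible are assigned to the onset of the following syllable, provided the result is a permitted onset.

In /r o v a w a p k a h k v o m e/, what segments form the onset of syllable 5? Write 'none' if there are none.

Nuclei (vowels): o, a, a, a, o, e → 6 syllables.
σ1/σ2 boundary: /v/ → onset of the next syllable (single consonants are always licit onsets).
σ2/σ3 boundary: /w/ → onset of the next syllable (single consonants are always licit onsets).
σ3/σ4 boundary: cluster /pk/ — the longest permitted-onset suffix is /k/; onset = /k/, preceding coda = /p/.
σ4/σ5 boundary: /hkv/ — longest licit onset from the right is /v/, leaving /hk/ as coda.
σ5/σ6 boundary: just /m/ — single C goes to the following onset.
So the parse is ro.va.wap.kahk.vo.me.
Syllable 5 is /vo/: onset /v/, nucleus /o/, coda ∅.

v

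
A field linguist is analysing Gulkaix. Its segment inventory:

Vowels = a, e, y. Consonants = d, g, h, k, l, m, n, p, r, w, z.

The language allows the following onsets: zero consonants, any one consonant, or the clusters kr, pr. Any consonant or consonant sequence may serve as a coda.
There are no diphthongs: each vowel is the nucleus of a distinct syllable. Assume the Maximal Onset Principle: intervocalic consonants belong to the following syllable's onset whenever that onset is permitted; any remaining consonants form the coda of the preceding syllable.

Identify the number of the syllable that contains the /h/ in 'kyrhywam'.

The vowels are y, y, a — 3 nuclei, so 3 syllables.
V1 /y/ – V2 /y/: /rh/ — longest licit onset from the right is /h/, leaving /r/ as coda.
V2 /y/ – V3 /a/: /w/ is a single consonant, so it becomes the next onset.
Putting it together: kyr.hy.wam.
The /h/ is in the onset of syllable 2 (/hy/).

2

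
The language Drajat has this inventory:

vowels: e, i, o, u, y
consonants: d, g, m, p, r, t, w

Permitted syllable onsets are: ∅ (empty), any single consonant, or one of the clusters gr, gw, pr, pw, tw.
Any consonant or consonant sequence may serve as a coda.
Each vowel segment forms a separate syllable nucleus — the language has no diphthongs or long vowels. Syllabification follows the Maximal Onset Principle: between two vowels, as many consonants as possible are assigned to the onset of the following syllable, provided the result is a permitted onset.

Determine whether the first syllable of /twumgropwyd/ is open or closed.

Vowels present: u, o, y; each is a nucleus, giving 3 syllables.
V1 /u/ – V2 /o/: cluster /mgr/ — the longest permitted-onset suffix is /gr/; onset = /gr/, preceding coda = /m/.
V2 /o/ – V3 /y/: /pw/ is a licit onset in full, so it all attaches to the next syllable.
Putting it together: twum.gro.pwyd.
Syllable 1 is /twum/ with coda /m/, so it is closed.

closed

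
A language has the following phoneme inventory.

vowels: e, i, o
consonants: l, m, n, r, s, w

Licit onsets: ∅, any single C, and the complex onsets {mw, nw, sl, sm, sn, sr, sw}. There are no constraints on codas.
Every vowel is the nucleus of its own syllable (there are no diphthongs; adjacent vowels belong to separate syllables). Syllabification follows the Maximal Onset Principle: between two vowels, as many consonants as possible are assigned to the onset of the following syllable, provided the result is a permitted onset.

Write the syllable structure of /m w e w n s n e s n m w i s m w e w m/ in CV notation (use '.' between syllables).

CCVCC.CCVCC.CCVC.CCVCC

The vowels are e, e, i, e — 4 nuclei, so 4 syllables.
V1 /e/ – V2 /e/: /wnsn/ — longest licit onset from the right is /sn/, leaving /wn/ as coda.
V2 /e/ – V3 /i/: /snmw/ splits as /sn/ + /mw/ (/mw/ is the longest suffix that is a licit onset).
V3 /i/ – V4 /e/: /smw/ splits as /s/ + /mw/ (/mw/ is the longest suffix that is a licit onset).
Putting it together: mwewn.snesn.mwis.mwewm.
Mapping each syllable to C/V: /mwewn/ → CCVCC, /snesn/ → CCVCC, /mwis/ → CCVC, /mwewm/ → CCVCC.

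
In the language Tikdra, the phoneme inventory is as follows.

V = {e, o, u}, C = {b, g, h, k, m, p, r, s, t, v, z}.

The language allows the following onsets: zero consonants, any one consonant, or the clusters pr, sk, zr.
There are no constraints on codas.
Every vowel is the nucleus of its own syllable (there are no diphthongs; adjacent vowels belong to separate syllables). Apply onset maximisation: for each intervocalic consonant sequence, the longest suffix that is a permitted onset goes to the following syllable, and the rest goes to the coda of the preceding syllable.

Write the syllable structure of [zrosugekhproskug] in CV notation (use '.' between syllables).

CCV.CV.CVCC.CCV.CCVC

Nuclei (vowels): o, u, e, o, u → 5 syllables.
Between /o/ (V1) and /u/ (V2): /s/ is a single consonant, so it becomes the next onset.
Between /u/ (V2) and /e/ (V3): /g/ → onset of the next syllable (single consonants are always licit onsets).
Between /e/ (V3) and /o/ (V4): /khpr/ — longest licit onset from the right is /pr/, leaving /kh/ as coda.
Between /o/ (V4) and /u/ (V5): /sk/ is a licit onset in full, so it all attaches to the next syllable.
So the parse is zro.su.gekh.pro.skug.
Mapping each syllable to C/V: /zro/ → CCV, /su/ → CV, /gekh/ → CVCC, /pro/ → CCV, /skug/ → CCVC.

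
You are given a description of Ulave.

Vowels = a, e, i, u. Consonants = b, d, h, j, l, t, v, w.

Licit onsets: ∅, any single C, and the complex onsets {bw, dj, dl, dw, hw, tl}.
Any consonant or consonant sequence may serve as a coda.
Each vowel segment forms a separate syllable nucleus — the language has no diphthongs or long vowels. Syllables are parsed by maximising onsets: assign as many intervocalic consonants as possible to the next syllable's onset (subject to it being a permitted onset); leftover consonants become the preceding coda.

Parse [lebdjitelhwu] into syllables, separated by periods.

leb.dji.tel.hwu

The vowels are e, i, e, u — 4 nuclei, so 4 syllables.
σ1/σ2 boundary: /bdj/; trying suffixes from longest down, /dj/ is the first permitted one, so coda /b/ | onset /dj/.
σ2/σ3 boundary: /t/ → onset of the next syllable (single consonants are always licit onsets).
σ3/σ4 boundary: /lhw/ — longest licit onset from the right is /hw/, leaving /l/ as coda.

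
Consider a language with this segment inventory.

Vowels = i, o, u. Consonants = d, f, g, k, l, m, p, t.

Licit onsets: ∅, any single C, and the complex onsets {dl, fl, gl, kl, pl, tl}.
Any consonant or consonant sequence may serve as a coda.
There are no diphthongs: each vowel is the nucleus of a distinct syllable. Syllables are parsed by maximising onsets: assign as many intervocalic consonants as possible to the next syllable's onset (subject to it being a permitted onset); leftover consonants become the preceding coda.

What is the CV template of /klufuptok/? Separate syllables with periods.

Nuclei (vowels): u, u, o → 3 syllables.
Between /u/ (V1) and /u/ (V2): just /f/ — single C goes to the following onset.
Between /u/ (V2) and /o/ (V3): /pt/; trying suffixes from longest down, /t/ is the first permitted one, so coda /p/ | onset /t/.
Putting it together: klu.fup.tok.
Mapping each syllable to C/V: /klu/ → CCV, /fup/ → CVC, /tok/ → CVC.

CCV.CVC.CVC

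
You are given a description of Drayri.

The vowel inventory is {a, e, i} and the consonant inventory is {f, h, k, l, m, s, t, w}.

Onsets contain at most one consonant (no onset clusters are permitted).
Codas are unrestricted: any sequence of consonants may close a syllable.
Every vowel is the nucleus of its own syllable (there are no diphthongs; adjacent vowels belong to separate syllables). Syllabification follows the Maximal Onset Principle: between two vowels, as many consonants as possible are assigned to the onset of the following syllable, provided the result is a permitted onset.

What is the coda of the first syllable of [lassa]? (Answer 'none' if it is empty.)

s

Nuclei (vowels): a, a → 2 syllables.
Between /a/ (V1) and /a/ (V2): cluster /ss/ — the longest permitted-onset suffix is /s/; onset = /s/, preceding coda = /s/.
Putting it together: las.sa.
Syllable 1 is /las/: onset /l/, nucleus /a/, coda /s/.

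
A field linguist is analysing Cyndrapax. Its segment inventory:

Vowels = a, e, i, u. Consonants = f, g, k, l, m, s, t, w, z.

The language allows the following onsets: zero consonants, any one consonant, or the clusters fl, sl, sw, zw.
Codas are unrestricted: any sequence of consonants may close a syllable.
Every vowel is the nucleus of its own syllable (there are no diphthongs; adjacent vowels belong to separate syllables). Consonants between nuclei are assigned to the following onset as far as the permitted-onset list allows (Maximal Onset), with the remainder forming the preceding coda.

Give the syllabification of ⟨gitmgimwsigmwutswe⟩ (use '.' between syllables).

The vowels are i, i, i, u, e — 5 nuclei, so 5 syllables.
V1 /i/ – V2 /i/: /tmg/ splits as /tm/ + /g/ (/g/ is the longest suffix that is a licit onset).
V2 /i/ – V3 /i/: /mws/; trying suffixes from longest down, /s/ is the first permitted one, so coda /mw/ | onset /s/.
V3 /i/ – V4 /u/: cluster /gmw/ — the longest permitted-onset suffix is /w/; onset = /w/, preceding coda = /gm/.
V4 /u/ – V5 /e/: /tsw/ splits as /t/ + /sw/ (/sw/ is the longest suffix that is a licit onset).

gitm.gimw.sigm.wut.swe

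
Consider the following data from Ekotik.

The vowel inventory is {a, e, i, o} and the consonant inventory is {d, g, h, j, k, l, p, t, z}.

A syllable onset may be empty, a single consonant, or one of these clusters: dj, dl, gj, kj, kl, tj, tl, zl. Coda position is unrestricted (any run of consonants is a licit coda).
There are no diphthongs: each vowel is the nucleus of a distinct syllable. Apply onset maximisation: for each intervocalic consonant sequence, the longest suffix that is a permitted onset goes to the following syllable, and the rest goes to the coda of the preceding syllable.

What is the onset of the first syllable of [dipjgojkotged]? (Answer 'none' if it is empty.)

The vowels are i, o, o, e — 4 nuclei, so 4 syllables.
σ1/σ2 boundary: /pjg/; trying suffixes from longest down, /g/ is the first permitted one, so coda /pj/ | onset /g/.
σ2/σ3 boundary: /jk/ — longest licit onset from the right is /k/, leaving /j/ as coda.
σ3/σ4 boundary: /tg/ — longest licit onset from the right is /g/, leaving /t/ as coda.
So the parse is dipj.goj.kot.ged.
Syllable 1 is /dipj/: onset /d/, nucleus /i/, coda /pj/.

d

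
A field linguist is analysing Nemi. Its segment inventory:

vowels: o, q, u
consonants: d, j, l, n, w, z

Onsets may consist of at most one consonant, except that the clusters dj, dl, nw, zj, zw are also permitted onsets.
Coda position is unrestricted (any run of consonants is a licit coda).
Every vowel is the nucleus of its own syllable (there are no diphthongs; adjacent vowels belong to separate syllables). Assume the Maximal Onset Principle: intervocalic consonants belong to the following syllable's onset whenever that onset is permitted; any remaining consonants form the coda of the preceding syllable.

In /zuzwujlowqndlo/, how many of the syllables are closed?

Vowels present: u, u, o, q, o; each is a nucleus, giving 5 syllables.
/u…u/ gap (V1→V2): /zw/ — entire cluster is a permitted onset → onset /zw/, coda ∅.
/u…o/ gap (V2→V3): cluster /jl/ — the longest permitted-onset suffix is /l/; onset = /l/, preceding coda = /j/.
/o…q/ gap (V3→V4): /w/ is a single consonant, so it becomes the next onset.
/q…o/ gap (V4→V5): /ndl/ splits as /n/ + /dl/ (/dl/ is the longest suffix that is a licit onset).
Putting it together: zu.zwuj.lo.wqn.dlo.
Classifying each syllable: /zu/ (open), /zwuj/ (closed), /lo/ (open), /wqn/ (closed), /dlo/ (open).
Closed syllables: 2.

2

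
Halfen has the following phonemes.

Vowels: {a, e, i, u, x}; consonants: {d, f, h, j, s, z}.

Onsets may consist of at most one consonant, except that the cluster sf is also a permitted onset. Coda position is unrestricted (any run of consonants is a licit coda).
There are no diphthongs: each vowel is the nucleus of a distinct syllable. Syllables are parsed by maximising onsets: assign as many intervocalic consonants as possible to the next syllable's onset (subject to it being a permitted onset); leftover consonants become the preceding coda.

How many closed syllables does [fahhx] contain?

1

The vowels are a, x — 2 nuclei, so 2 syllables.
σ1/σ2 boundary: /hh/ splits as /h/ + /h/ (/h/ is the longest suffix that is a licit onset).
Result: fah.hx.
Classifying each syllable: /fah/ (closed), /hx/ (open).
Closed syllables: 1.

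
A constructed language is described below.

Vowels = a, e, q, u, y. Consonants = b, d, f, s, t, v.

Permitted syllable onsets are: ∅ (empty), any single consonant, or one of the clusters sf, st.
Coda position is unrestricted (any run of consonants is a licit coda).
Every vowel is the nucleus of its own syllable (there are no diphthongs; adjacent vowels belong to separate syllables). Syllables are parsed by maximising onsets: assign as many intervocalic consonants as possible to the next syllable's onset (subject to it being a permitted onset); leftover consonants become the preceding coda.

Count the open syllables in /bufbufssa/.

Nuclei (vowels): u, u, a → 3 syllables.
Between /u/ (V1) and /u/ (V2): /fb/ — longest licit onset from the right is /b/, leaving /f/ as coda.
Between /u/ (V2) and /a/ (V3): /fss/ — longest licit onset from the right is /s/, leaving /fs/ as coda.
Putting it together: buf.bufs.sa.
Classifying each syllable: /buf/ (closed), /bufs/ (closed), /sa/ (open).
Open syllables: 1.

1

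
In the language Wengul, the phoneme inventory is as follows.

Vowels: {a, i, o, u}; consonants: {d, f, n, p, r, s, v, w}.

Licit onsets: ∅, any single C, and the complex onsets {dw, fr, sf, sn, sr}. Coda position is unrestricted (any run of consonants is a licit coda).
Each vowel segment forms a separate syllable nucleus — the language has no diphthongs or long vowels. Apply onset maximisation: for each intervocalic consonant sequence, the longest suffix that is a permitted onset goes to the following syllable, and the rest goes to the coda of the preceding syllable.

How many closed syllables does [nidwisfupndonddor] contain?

3

Vowels present: i, i, u, o, o; each is a nucleus, giving 5 syllables.
/i…i/ gap (V1→V2): cluster /dw/ — /dw/ is itself a permitted onset, so the whole cluster goes right; preceding coda = ∅.
/i…u/ gap (V2→V3): /sf/ is a licit onset in full, so it all attaches to the next syllable.
/u…o/ gap (V3→V4): /pnd/ splits as /pn/ + /d/ (/d/ is the longest suffix that is a licit onset).
/o…o/ gap (V4→V5): /ndd/ splits as /nd/ + /d/ (/d/ is the longest suffix that is a licit onset).
So the parse is ni.dwi.sfupn.dond.dor.
Classifying each syllable: /ni/ (open), /dwi/ (open), /sfupn/ (closed), /dond/ (closed), /dor/ (closed).
Closed syllables: 3.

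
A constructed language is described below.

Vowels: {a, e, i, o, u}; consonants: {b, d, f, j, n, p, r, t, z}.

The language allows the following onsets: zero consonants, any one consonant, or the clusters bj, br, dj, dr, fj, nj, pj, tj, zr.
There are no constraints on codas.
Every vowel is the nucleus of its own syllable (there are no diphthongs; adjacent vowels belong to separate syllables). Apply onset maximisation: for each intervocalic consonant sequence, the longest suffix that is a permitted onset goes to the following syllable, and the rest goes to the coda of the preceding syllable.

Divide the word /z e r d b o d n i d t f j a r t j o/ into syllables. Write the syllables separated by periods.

zerd.bod.nidt.fjar.tjo

Vowels present: e, o, i, a, o; each is a nucleus, giving 5 syllables.
/e…o/ gap (V1→V2): /rdb/ splits as /rd/ + /b/ (/b/ is the longest suffix that is a licit onset).
/o…i/ gap (V2→V3): /dn/; trying suffixes from longest down, /n/ is the first permitted one, so coda /d/ | onset /n/.
/i…a/ gap (V3→V4): /dtfj/ — longest licit onset from the right is /fj/, leaving /dt/ as coda.
/a…o/ gap (V4→V5): /rtj/ — longest licit onset from the right is /tj/, leaving /r/ as coda.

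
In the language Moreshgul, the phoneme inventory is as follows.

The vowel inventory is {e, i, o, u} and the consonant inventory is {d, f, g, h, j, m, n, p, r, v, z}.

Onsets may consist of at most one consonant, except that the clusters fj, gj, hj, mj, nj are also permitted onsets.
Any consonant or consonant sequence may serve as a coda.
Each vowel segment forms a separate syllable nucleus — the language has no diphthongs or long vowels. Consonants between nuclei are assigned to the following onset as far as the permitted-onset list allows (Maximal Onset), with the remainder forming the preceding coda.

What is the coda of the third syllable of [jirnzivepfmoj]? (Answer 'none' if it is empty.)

Vowels present: i, i, e, o; each is a nucleus, giving 4 syllables.
V1 /i/ – V2 /i/: cluster /rnz/ — the longest permitted-onset suffix is /z/; onset = /z/, preceding coda = /rn/.
V2 /i/ – V3 /e/: just /v/ — single C goes to the following onset.
V3 /e/ – V4 /o/: /pfm/; trying suffixes from longest down, /m/ is the first permitted one, so coda /pf/ | onset /m/.
Result: jirn.zi.vepf.moj.
Syllable 3 is /vepf/: onset /v/, nucleus /e/, coda /pf/.

pf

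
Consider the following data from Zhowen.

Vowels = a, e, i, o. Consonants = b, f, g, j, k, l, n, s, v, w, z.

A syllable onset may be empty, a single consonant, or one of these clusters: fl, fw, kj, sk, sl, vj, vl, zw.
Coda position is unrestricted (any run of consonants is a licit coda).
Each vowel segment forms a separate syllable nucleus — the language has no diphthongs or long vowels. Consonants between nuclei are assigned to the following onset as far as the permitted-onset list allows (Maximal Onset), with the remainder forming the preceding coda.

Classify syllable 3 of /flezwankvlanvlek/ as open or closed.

The vowels are e, a, a, e — 4 nuclei, so 4 syllables.
σ1/σ2 boundary: /zw/ — entire cluster is a permitted onset → onset /zw/, coda ∅.
σ2/σ3 boundary: /nkvl/ splits as /nk/ + /vl/ (/vl/ is the longest suffix that is a licit onset).
σ3/σ4 boundary: /nvl/; trying suffixes from longest down, /vl/ is the first permitted one, so coda /n/ | onset /vl/.
Putting it together: fle.zwank.vlan.vlek.
Syllable 3 is /vlan/ with coda /n/, so it is closed.

closed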